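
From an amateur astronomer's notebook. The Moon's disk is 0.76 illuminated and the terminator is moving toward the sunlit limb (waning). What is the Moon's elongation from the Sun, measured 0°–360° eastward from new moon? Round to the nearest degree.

Invert f = (1 − cos θ)/2 to get cos θ = 1 − 2(0.76) = -0.520, hence θ₀ = arccos -0.520 = 121.3°.
A waning Moon lies in 180°–360°, so θ = 360° − 121.3° = 238.7°.

239°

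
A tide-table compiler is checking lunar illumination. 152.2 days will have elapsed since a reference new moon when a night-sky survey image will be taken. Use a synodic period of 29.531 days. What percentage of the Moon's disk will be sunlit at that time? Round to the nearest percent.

22%

152.2/29.531 = 5.154 lunations, so 5 complete cycles and 4.54 d into the next.
Phase angle: θ = 360°·(4.54 d)/(29.531 d) = 55.4°.
Illuminated fraction = (1 − cos 55.4°)/2 = (1 − 0.568)/2 ≈ 0.216, so 22%.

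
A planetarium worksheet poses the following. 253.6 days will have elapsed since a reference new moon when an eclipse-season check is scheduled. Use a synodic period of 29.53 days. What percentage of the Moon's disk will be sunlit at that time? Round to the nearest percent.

253.6/29.53 = 8.588 lunations, so 8 complete cycles and 17.36 d into the next.
The Moon has covered 17.36/29.53 of its cycle, so θ ≈ 360° × 17.36/29.53 = 211.6°.
With cos θ = (-0.851), the lit fraction is (1 − (-0.851))/2 ≈ 0.926, so 93%.

93%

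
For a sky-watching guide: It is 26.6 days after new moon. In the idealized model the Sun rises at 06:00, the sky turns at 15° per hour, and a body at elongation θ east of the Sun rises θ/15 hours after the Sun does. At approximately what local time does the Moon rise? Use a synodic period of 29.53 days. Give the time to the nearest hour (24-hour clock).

The Moon has covered 26.6/29.53 of its cycle, so θ ≈ 360° × 26.6/29.53 = 324.3°.
Delay after the Sun = 324.3° / (15°/h) ≈ 21.62 h.
06:00 + 21.62 h ≈ 03:37 → 04:00 to the nearest hour.

04:00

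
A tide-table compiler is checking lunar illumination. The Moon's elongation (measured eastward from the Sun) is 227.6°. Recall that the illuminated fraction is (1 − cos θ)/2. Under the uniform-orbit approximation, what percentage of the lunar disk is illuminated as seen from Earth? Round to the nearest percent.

84%

f = (1 − cos 227.6°)/2 = (1 − (-0.674))/2 ≈ 0.837, i.e. 84%.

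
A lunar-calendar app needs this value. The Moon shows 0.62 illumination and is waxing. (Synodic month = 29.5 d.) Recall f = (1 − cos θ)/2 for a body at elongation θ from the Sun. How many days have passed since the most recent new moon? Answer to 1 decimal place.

8.5 days

cos θ = 1 − 2f = -0.240, giving a principal value of 103.9°.
Waxing ⇒ before full, so θ = 103.9°.
Age = 29.5 × 103.9°/360° ≈ 8.51 days.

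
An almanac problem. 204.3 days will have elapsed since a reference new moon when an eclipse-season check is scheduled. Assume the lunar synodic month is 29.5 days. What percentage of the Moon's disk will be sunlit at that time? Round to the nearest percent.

204.3 d spans 6 complete synodic months (6 × 29.5 = 177.00 d) plus 27.30 d.
The Moon has covered 27.30/29.5 of its cycle, so θ ≈ 360° × 27.30/29.5 = 333.2°.
Illuminated fraction = (1 − cos 333.2°)/2 = (1 − 0.892)/2 ≈ 0.054, so 5%.

5%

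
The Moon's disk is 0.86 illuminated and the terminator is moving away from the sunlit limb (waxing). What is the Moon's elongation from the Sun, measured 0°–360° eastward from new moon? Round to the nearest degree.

136°

cos θ = 1 − 2f = -0.720, giving a principal value of 136.1°.
Waxing ⇒ before full, so θ = 136.1°.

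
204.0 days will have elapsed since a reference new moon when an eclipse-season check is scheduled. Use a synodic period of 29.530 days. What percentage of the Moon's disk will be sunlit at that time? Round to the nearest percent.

8%

204.0 d spans 6 complete synodic months (6 × 29.530 = 177.18 d) plus 26.82 d.
Phase angle: θ = 360°·(26.82 d)/(29.530 d) = 327.0°.
Illuminated fraction = (1 − cos 327.0°)/2 = (1 − 0.838)/2 ≈ 0.081, so 8%.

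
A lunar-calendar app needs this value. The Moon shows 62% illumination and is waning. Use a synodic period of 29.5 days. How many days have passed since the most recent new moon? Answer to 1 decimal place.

21.0 days

cos θ = 1 − 2f = -0.240, giving a principal value of 103.9°.
A waning Moon lies in 180°–360°, so θ = 360° − 103.9° = 256.1°.
At 360°/29.5 d per day, 256.1° corresponds to 20.99 days.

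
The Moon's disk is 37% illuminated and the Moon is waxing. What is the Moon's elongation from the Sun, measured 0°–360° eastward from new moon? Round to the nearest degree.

cos θ = 1 − 2f = 0.260, giving a principal value of 74.9°.
Waxing ⇒ before full, so θ = 74.9°.

75°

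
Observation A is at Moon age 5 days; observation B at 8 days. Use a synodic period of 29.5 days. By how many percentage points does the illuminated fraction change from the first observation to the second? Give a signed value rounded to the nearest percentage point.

+31 percentage points

θ₁ = 360° × 5/29.5 = 61.0°, f₁ = (1 − cos θ₁)/2 = 0.258.
θ₂ = 360° × 8/29.5 = 97.6°, f₂ = (1 − cos θ₂)/2 = 0.566.
Change = f₂ − f₁ = +0.309 → +31 percentage points.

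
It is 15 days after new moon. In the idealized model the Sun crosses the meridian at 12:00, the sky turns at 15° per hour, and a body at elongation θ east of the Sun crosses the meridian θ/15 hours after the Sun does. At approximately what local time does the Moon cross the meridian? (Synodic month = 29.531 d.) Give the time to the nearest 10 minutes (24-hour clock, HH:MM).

Elongation θ = 360° × 15/29.531 ≈ 182.9°.
The Moon trails the Sun by θ/15 = 182.9/15 ≈ 12.19 hours.
12:00 + 12.191 h ≈ 00:11 → 00:10 to the nearest ten minutes.

00:10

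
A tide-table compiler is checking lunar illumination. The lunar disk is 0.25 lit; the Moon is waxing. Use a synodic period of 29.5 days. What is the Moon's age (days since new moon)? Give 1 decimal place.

From f = (1 − cos θ)/2: cos θ = 1 − 2×0.25 = 0.500; arccos → 60.0°.
The Moon is waxing (0°–180°), so θ = 60.0° directly.
That fraction of the synodic month is 60.0/360 × 29.5 d ≈ 4.92 d.

4.9 days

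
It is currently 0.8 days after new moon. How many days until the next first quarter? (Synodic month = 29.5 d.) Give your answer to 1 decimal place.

First quarter occurs at elongation 90°, i.e. at age 29.5 × 90/360 = 7.375 d.
That is 7.375 − 0.8 = 6.575 days ahead.

6.6 days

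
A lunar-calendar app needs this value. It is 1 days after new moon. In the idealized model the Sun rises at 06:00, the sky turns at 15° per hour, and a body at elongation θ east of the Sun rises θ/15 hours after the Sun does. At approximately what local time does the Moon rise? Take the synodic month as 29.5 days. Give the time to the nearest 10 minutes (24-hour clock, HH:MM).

The Moon has covered 1/29.5 of its cycle, so θ ≈ 360° × 1/29.5 = 12.2°.
At 15° of sky rotation per hour, 12.2° corresponds to a 0.81 h lag.
06:00 + 0.814 h ≈ 06:49 → 06:50 to the nearest ten minutes.

06:50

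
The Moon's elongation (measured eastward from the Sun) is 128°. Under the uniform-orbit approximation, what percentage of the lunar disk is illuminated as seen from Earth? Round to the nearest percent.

cos 128° = (-0.616), so f = (1 − (-0.616))/2 = 0.808, i.e. 81%.

81%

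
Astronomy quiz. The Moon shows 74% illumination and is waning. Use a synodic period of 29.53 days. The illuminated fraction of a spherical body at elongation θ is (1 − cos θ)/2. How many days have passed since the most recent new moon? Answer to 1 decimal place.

19.8 days

Invert f = (1 − cos θ)/2 to get cos θ = 1 − 2(0.74) = -0.480, hence θ₀ = arccos -0.480 = 118.7°.
A waning Moon lies in 180°–360°, so θ = 360° − 118.7° = 241.3°.
Age = 29.53 × 241.3°/360° ≈ 19.79 days.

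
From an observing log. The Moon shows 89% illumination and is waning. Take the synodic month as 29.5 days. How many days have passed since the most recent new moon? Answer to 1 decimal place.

cos θ = 1 − 2f = -0.780, giving a principal value of 141.3°.
A waning Moon lies in 180°–360°, so θ = 360° − 141.3° = 218.7°.
Age = 29.5 × 218.7°/360° ≈ 17.92 days.

17.9 days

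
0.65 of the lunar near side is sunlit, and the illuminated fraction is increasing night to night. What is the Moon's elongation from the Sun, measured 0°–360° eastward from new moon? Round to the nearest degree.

cos θ = 1 − 2f = -0.300, giving a principal value of 107.5°.
The Moon is waxing (0°–180°), so θ = 107.5° directly.

107°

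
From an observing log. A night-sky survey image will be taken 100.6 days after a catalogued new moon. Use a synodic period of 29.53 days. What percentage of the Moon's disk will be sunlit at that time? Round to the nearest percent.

92%

100.6 d spans 3 complete synodic months (3 × 29.53 = 88.59 d) plus 12.01 d.
The Moon has covered 12.01/29.53 of its cycle, so θ ≈ 360° × 12.01/29.53 = 146.4°.
With cos θ = (-0.833), the lit fraction is (1 − (-0.833))/2 ≈ 0.917, so 92%.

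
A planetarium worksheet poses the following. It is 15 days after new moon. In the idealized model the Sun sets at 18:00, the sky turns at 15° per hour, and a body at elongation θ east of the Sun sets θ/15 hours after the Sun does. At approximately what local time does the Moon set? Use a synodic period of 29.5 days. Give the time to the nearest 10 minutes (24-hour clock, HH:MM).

Elongation θ = 360° × 15/29.5 ≈ 183.1°.
The Moon trails the Sun by θ/15 = 183.1/15 ≈ 12.20 hours.
18:00 + 12.203 h ≈ 06:12 → 06:10 to the nearest ten minutes.

06:10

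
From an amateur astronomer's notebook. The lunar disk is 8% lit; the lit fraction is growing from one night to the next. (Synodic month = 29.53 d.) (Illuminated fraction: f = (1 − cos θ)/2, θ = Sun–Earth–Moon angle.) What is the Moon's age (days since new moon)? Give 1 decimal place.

2.7 days

From f = (1 − cos θ)/2: cos θ = 1 − 2×0.08 = 0.840; arccos → 32.9°.
Before full moon the principal value applies: θ = 32.9°.
Age = 29.53 × 32.9°/360° ≈ 2.70 days.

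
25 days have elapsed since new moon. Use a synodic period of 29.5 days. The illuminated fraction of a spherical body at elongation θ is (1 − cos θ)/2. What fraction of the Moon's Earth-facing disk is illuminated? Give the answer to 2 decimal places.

The Moon has covered 25/29.5 of its cycle, so θ ≈ 360° × 25/29.5 = 305.1°.
cos 305.1° = 0.575, so f = (1 − 0.575)/2 = 0.213.

0.21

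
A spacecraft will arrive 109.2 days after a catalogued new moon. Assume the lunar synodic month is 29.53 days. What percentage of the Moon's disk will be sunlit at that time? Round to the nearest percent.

66%

Reduce mod P: 109.2 − 3×29.53 = 20.61 d into the current lunation.
Phase angle: θ = 360°·(20.61 d)/(29.53 d) = 251.3°.
Illuminated fraction = (1 − cos 251.3°)/2 = (1 − (-0.321))/2 ≈ 0.661, so 66%.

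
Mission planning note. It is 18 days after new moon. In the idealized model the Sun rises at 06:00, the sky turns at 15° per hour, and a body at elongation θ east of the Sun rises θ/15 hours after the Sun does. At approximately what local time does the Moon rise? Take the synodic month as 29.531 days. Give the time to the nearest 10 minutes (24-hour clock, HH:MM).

20:40

Phase angle: θ = 360°·(18 d)/(29.531 d) = 219.4°.
The Moon trails the Sun by θ/15 = 219.4/15 ≈ 14.63 hours.
06:00 + 14.629 h ≈ 20:38 → 20:40 to the nearest ten minutes.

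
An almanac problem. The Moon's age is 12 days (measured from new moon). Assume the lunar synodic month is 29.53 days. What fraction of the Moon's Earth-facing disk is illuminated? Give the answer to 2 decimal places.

0.92

Phase angle: θ = 360°·(12 d)/(29.53 d) = 146.3°.
Illuminated fraction = (1 − cos 146.3°)/2 = (1 − (-0.832))/2 ≈ 0.916.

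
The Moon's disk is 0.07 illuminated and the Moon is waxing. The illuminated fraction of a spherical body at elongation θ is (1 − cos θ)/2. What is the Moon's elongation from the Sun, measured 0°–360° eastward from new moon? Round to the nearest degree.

31°

Invert f = (1 − cos θ)/2 to get cos θ = 1 − 2(0.07) = 0.860, hence θ₀ = arccos 0.860 = 30.7°.
Waxing ⇒ before full, so θ = 30.7°.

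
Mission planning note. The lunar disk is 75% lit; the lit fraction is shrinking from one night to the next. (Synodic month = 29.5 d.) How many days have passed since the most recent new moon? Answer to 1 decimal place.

Invert f = (1 − cos θ)/2 to get cos θ = 1 − 2(0.75) = -0.500, hence θ₀ = arccos -0.500 = 120.0°.
Waning ⇒ past full, so θ = 360° − 120.0° = 240.0°.
At 360°/29.5 d per day, 240.0° corresponds to 19.67 days.

19.7 days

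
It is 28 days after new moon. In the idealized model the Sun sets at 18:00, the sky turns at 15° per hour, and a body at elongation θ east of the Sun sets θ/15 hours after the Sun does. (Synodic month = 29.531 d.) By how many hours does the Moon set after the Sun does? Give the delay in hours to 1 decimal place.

Elongation θ = 360° × 28/29.531 ≈ 341.3°.
The Moon trails the Sun by θ/15 = 341.3/15 ≈ 22.76 hours.
So the Moon sets 22.76 h after the Sun.

22.8 h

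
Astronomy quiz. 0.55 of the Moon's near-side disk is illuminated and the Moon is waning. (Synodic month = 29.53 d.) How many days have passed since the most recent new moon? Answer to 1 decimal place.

21.7 days

From f = (1 − cos θ)/2: cos θ = 1 − 2×0.55 = -0.100; arccos → 95.7°.
Since the Moon is past full (waning), take the reflex angle: θ = 360° − 95.7° = 264.3°.
Age = 29.53 × 264.3°/360° ≈ 21.68 days.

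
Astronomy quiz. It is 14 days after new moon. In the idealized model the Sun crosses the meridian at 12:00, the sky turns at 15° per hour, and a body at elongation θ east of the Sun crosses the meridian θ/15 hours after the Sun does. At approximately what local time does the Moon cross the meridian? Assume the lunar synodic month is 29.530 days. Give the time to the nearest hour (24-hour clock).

Elongation θ = 360° × 14/29.530 ≈ 170.7°.
The Moon trails the Sun by θ/15 = 170.7/15 ≈ 11.38 hours.
12:00 + 11.38 h ≈ 23:23 → 23:00 to the nearest hour.

23:00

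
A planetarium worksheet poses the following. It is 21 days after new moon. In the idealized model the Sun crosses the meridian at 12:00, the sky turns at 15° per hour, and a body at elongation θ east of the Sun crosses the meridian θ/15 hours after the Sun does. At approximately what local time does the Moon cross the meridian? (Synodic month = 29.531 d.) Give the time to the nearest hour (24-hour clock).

Phase angle: θ = 360°·(21 d)/(29.531 d) = 256.0°.
Delay after the Sun = 256.0° / (15°/h) ≈ 17.07 h.
12:00 + 17.07 h ≈ 05:04 → 05:00 to the nearest hour.

05:00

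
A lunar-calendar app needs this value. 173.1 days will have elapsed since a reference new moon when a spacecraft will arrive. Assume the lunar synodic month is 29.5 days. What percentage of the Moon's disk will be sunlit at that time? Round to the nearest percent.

Reduce mod P: 173.1 − 5×29.5 = 25.60 d into the current lunation.
Phase angle: θ = 360°·(25.60 d)/(29.5 d) = 312.4°.
cos 312.4° = 0.674, so f = (1 − 0.674)/2 = 0.163, so 16%.

16%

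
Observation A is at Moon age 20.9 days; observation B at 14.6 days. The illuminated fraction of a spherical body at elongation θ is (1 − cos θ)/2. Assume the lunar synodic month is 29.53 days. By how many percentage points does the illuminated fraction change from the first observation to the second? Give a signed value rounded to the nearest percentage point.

θ₁ = 360° × 20.9/29.53 = 254.8°, f₁ = (1 − cos θ₁)/2 = 0.631.
θ₂ = 360° × 14.6/29.53 = 178.0°, f₂ = (1 − cos θ₂)/2 = 1.000.
Change = f₂ − f₁ = +0.369 → +37 percentage points.

+37 percentage points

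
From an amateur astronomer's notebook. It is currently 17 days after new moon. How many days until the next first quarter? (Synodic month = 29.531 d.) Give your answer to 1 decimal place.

First quarter is 0.25 of the way through the cycle: age 0.25 × 29.531 = 7.383 d.
This lunation's first quarter (7.383 d) has passed, so add one period: 36.914 − 17 = 19.914 days.

19.9 days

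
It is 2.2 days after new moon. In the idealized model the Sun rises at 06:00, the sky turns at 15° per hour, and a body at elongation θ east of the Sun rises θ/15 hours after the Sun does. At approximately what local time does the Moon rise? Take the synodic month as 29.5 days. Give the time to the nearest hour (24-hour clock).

Phase angle: θ = 360°·(2.2 d)/(29.5 d) = 26.8°.
Delay after the Sun = 26.8° / (15°/h) ≈ 1.79 h.
06:00 + 1.79 h ≈ 07:47 → 08:00 to the nearest hour.

08:00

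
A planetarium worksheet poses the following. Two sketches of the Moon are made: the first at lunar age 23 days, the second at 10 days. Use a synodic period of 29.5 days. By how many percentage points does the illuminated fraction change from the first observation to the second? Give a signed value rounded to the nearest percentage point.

+36 pp

First observation: θ = 360°·23/29.5 = 280.7°, so f = 0.407.
Second observation: θ = 122.0°, f = 0.765.
Δf = 0.765 − 0.407 = +0.358, i.e. +36 pp.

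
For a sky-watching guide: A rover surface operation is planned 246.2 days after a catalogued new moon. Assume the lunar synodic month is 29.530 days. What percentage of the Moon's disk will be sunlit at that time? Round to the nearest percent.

246.2 d spans 8 complete synodic months (8 × 29.530 = 236.24 d) plus 9.96 d.
The Moon has covered 9.96/29.530 of its cycle, so θ ≈ 360° × 9.96/29.530 = 121.4°.
cos 121.4° = (-0.521), so f = (1 − (-0.521))/2 = 0.761, so 76%.

76%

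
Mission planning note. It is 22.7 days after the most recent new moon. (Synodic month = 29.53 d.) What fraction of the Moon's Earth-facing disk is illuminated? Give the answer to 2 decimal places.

0.44

Elongation θ = 360° × 22.7/29.53 ≈ 276.7°.
Illuminated fraction = (1 − cos 276.7°)/2 = (1 − 0.117)/2 ≈ 0.441.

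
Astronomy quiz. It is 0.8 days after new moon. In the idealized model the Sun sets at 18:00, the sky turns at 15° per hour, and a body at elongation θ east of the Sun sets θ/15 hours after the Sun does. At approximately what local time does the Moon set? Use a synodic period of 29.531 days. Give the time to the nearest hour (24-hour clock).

The Moon has covered 0.8/29.531 of its cycle, so θ ≈ 360° × 0.8/29.531 = 9.8°.
The Moon trails the Sun by θ/15 = 9.8/15 ≈ 0.65 hours.
18:00 + 0.65 h ≈ 18:39 → 19:00 to the nearest hour.

19:00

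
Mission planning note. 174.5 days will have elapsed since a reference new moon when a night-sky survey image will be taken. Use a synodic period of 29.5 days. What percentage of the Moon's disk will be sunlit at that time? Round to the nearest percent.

7%

174.5/29.5 = 5.915 lunations, so 5 complete cycles and 27.00 d into the next.
The Moon has covered 27.00/29.5 of its cycle, so θ ≈ 360° × 27.00/29.5 = 329.5°.
With cos θ = 0.862, the lit fraction is (1 − 0.862)/2 ≈ 0.069, so 7%.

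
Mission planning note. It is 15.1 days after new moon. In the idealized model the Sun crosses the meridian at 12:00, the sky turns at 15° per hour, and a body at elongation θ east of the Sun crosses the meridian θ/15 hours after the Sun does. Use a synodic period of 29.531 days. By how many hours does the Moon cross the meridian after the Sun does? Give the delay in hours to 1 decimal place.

12.3 h

The Moon has covered 15.1/29.531 of its cycle, so θ ≈ 360° × 15.1/29.531 = 184.1°.
At 15° of sky rotation per hour, 184.1° corresponds to a 12.27 h lag.
So the Moon crosses the meridian 12.27 h after the Sun.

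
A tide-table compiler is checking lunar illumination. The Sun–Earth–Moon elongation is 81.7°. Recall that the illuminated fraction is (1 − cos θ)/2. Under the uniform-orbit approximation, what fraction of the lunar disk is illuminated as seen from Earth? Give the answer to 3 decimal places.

0.428

f = (1 − cos 81.7°)/2 = (1 − 0.144)/2 ≈ 0.428.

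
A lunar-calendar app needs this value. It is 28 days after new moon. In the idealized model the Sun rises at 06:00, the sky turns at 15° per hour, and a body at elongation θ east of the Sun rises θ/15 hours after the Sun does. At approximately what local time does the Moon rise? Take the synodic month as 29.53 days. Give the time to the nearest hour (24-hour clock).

Phase angle: θ = 360°·(28 d)/(29.53 d) = 341.3°.
At 15° of sky rotation per hour, 341.3° corresponds to a 22.76 h lag.
06:00 + 22.76 h ≈ 04:45 → 05:00 to the nearest hour.

05:00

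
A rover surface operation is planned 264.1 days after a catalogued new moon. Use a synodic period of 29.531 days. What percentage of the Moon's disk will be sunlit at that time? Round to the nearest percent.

264.1 d spans 8 complete synodic months (8 × 29.531 = 236.25 d) plus 27.85 d.
Elongation θ = 360° × 27.85/29.531 ≈ 339.5°.
With cos θ = 0.937, the lit fraction is (1 − 0.937)/2 ≈ 0.032, so 3%.

3%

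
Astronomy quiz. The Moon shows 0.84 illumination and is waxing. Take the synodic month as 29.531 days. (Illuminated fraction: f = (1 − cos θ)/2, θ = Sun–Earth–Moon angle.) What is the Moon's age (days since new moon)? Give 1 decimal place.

10.9 days

From f = (1 − cos θ)/2: cos θ = 1 − 2×0.84 = -0.680; arccos → 132.8°.
Waxing ⇒ before full, so θ = 132.8°.
At 360°/29.531 d per day, 132.8° corresponds to 10.90 days.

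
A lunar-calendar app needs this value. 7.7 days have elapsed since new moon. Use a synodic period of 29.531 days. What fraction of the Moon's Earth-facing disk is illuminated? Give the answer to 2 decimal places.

The Moon has covered 7.7/29.531 of its cycle, so θ ≈ 360° × 7.7/29.531 = 93.9°.
With cos θ = (-0.067), the lit fraction is (1 − (-0.067))/2 ≈ 0.534.

0.53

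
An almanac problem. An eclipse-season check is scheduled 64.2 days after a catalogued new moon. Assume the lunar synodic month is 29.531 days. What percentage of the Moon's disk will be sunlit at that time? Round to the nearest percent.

64.2/29.531 = 2.174 lunations, so 2 complete cycles and 5.14 d into the next.
Elongation θ = 360° × 5.14/29.531 ≈ 62.6°.
Illuminated fraction = (1 − cos 62.6°)/2 = (1 − 0.460)/2 ≈ 0.270, so 27%.

27%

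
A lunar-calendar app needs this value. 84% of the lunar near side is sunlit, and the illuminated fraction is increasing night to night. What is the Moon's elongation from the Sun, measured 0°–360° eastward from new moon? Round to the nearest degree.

133°

cos θ = 1 − 2f = -0.680, giving a principal value of 132.8°.
Waxing ⇒ before full, so θ = 132.8°.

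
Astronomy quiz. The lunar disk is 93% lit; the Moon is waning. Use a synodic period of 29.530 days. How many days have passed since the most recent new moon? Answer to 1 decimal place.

17.3 days

cos θ = 1 − 2f = -0.860, giving a principal value of 149.3°.
Waning ⇒ past full, so θ = 360° − 149.3° = 210.7°.
That fraction of the synodic month is 210.7/360 × 29.530 d ≈ 17.28 d.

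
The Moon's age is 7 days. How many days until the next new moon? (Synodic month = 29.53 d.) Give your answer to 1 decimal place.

The next new moon completes the synodic month: 29.53 − 7 = 22.530 days.

22.5 days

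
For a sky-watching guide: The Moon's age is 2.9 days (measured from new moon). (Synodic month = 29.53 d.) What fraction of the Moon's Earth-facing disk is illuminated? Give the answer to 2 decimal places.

0.09

Phase angle: θ = 360°·(2.9 d)/(29.53 d) = 35.4°.
With cos θ = 0.816, the lit fraction is (1 − 0.816)/2 ≈ 0.092.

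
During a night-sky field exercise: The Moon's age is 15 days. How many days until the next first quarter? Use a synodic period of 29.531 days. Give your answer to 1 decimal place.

First quarter occurs at elongation 90°, i.e. at age 29.531 × 90/360 = 7.383 d.
This lunation's first quarter (7.383 d) has passed, so add one period: 36.914 − 15 = 21.914 days.

21.9 days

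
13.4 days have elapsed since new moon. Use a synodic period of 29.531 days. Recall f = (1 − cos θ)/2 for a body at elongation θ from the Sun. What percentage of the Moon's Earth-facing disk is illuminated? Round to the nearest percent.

The Moon has covered 13.4/29.531 of its cycle, so θ ≈ 360° × 13.4/29.531 = 163.4°.
With cos θ = (-0.958), the lit fraction is (1 − (-0.958))/2 ≈ 0.979, so 98%.

98%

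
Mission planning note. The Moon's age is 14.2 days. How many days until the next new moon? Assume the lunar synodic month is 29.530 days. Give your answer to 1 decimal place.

The next new moon completes the synodic month: 29.530 − 14.2 = 15.330 days.

15.3 days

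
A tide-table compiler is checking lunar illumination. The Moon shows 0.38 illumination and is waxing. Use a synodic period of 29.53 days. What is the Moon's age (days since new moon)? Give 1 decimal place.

6.2 days

cos θ = 1 − 2f = 0.240, giving a principal value of 76.1°.
Waxing ⇒ before full, so θ = 76.1°.
Age = 29.53 × 76.1°/360° ≈ 6.24 days.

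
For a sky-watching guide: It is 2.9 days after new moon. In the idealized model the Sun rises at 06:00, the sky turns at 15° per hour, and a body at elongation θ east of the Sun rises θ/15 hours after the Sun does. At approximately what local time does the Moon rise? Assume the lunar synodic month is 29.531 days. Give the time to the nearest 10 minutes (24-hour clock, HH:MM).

Elongation θ = 360° × 2.9/29.531 ≈ 35.4°.
Delay after the Sun = 35.4° / (15°/h) ≈ 2.36 h.
06:00 + 2.357 h ≈ 08:21 → 08:20 to the nearest ten minutes.

08:20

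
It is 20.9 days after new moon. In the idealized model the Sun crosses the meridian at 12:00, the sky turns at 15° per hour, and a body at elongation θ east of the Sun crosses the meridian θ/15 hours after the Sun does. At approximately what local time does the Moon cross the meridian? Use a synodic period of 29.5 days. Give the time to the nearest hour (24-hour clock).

Elongation θ = 360° × 20.9/29.5 ≈ 255.1°.
Delay after the Sun = 255.1° / (15°/h) ≈ 17.00 h.
12:00 + 17.00 h ≈ 05:00 → 05:00 to the nearest hour.

05:00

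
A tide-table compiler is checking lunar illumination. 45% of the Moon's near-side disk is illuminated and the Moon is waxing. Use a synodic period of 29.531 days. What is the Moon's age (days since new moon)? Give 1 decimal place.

From f = (1 − cos θ)/2: cos θ = 1 − 2×0.45 = 0.100; arccos → 84.3°.
Before full moon the principal value applies: θ = 84.3°.
At 360°/29.531 d per day, 84.3° corresponds to 6.91 days.

6.9 days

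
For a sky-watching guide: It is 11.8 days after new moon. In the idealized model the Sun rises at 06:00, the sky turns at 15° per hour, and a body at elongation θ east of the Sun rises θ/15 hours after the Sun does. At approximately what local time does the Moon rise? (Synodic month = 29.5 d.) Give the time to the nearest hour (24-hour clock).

The Moon has covered 11.8/29.5 of its cycle, so θ ≈ 360° × 11.8/29.5 = 144.0°.
Delay after the Sun = 144.0° / (15°/h) ≈ 9.60 h.
06:00 + 9.60 h ≈ 15:36 → 16:00 to the nearest hour.

16:00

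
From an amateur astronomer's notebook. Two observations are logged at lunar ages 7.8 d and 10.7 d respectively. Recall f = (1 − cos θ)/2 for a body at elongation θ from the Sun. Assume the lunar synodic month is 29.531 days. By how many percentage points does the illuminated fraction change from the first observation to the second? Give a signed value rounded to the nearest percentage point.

+28 pp

θ₁ = 360° × 7.8/29.531 = 95.1°, f₁ = (1 − cos θ₁)/2 = 0.544.
θ₂ = 360° × 10.7/29.531 = 130.4°, f₂ = (1 − cos θ₂)/2 = 0.824.
Change = f₂ − f₁ = +0.280 → +28 percentage points.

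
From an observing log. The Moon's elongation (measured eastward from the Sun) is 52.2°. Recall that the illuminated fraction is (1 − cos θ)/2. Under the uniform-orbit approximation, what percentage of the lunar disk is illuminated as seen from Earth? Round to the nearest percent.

19%

cos 52.2° = 0.613, so f = (1 − 0.613)/2 = 0.194, i.e. 19%.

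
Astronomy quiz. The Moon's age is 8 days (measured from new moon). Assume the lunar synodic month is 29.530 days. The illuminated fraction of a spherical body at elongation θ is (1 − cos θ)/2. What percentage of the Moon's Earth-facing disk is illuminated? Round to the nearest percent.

57%

Elongation θ = 360° × 8/29.530 ≈ 97.5°.
cos 97.5° = (-0.131), so f = (1 − (-0.131))/2 = 0.566, so 57%.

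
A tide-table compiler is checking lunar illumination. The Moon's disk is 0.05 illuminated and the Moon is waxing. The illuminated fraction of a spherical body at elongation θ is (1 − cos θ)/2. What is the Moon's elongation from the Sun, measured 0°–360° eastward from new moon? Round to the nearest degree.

From f = (1 − cos θ)/2: cos θ = 1 − 2×0.05 = 0.900; arccos → 25.8°.
The Moon is waxing (0°–180°), so θ = 25.8° directly.

26°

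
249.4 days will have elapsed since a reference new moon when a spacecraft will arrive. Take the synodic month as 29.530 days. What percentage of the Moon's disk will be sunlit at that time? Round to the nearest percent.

97%

Reduce mod P: 249.4 − 8×29.530 = 13.16 d into the current lunation.
The Moon has covered 13.16/29.530 of its cycle, so θ ≈ 360° × 13.16/29.530 = 160.4°.
cos 160.4° = (-0.942), so f = (1 − (-0.942))/2 = 0.971, so 97%.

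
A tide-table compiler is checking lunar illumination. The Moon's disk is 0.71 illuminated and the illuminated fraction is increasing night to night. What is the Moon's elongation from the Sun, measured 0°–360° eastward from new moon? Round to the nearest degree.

115°

Invert f = (1 − cos θ)/2 to get cos θ = 1 − 2(0.71) = -0.420, hence θ₀ = arccos -0.420 = 114.8°.
Before full moon the principal value applies: θ = 114.8°.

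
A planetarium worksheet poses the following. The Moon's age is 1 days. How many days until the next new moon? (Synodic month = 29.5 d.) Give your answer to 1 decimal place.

One full lunation from the last new moon is 29.5 d; remaining = 29.5 − 1 = 28.500 d.

28.5 days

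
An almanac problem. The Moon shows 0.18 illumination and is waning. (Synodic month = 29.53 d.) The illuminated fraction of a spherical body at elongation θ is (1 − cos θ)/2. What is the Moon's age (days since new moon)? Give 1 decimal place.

cos θ = 1 − 2f = 0.640, giving a principal value of 50.2°.
Since the Moon is past full (waning), take the reflex angle: θ = 360° − 50.2° = 309.8°.
Age = 29.53 × 309.8°/360° ≈ 25.41 days.

25.4 days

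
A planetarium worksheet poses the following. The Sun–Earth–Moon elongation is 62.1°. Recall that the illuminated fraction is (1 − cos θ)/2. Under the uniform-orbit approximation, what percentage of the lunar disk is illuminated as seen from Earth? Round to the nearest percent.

27%

cos 62.1° = 0.468, so f = (1 − 0.468)/2 = 0.266, i.e. 27%.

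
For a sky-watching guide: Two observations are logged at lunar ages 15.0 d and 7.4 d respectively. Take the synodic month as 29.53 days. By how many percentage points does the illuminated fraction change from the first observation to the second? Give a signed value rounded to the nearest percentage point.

-50 pp

θ₁ = 360° × 15.0/29.53 = 182.9°, f₁ = (1 − cos θ₁)/2 = 0.999.
θ₂ = 360° × 7.4/29.53 = 90.2°, f₂ = (1 − cos θ₂)/2 = 0.502.
Change = f₂ − f₁ = -0.498 → -50 percentage points.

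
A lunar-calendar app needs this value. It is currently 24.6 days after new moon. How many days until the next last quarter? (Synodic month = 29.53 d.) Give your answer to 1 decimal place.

27.1 days

Last quarter occurs at elongation 270°, i.e. at age 29.53 × 270/360 = 22.148 d.
This lunation's last quarter (22.148 d) has passed, so add one period: 51.678 − 24.6 = 27.078 days.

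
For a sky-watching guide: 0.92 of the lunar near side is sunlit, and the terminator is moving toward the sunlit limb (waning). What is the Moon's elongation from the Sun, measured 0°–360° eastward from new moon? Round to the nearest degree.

From f = (1 − cos θ)/2: cos θ = 1 − 2×0.92 = -0.840; arccos → 147.1°.
Waning ⇒ past full, so θ = 360° − 147.1° = 212.9°.

213°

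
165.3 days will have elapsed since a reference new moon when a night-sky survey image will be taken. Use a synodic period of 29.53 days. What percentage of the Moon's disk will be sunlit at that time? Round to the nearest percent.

91%

165.3/29.53 = 5.598 lunations, so 5 complete cycles and 17.65 d into the next.
Phase angle: θ = 360°·(17.65 d)/(29.53 d) = 215.2°.
With cos θ = (-0.817), the lit fraction is (1 − (-0.817))/2 ≈ 0.909, so 91%.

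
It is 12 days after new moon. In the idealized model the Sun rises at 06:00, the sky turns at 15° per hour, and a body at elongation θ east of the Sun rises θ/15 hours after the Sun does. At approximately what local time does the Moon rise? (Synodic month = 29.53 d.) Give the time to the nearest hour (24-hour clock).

The Moon has covered 12/29.53 of its cycle, so θ ≈ 360° × 12/29.53 = 146.3°.
At 15° of sky rotation per hour, 146.3° corresponds to a 9.75 h lag.
06:00 + 9.75 h ≈ 15:45 → 16:00 to the nearest hour.

16:00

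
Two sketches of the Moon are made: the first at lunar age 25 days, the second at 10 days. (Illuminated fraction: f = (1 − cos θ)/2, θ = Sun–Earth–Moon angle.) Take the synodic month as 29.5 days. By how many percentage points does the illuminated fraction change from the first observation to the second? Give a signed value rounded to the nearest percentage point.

θ₁ = 360° × 25/29.5 = 305.1°, f₁ = (1 − cos θ₁)/2 = 0.213.
θ₂ = 360° × 10/29.5 = 122.0°, f₂ = (1 − cos θ₂)/2 = 0.765.
Change = f₂ − f₁ = +0.553 → +55 percentage points.

+55 percentage points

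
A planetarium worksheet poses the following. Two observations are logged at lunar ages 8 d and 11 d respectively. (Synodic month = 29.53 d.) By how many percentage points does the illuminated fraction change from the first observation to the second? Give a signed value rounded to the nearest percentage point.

+28 pp

θ₁ = 360° × 8/29.53 = 97.5°, f₁ = (1 − cos θ₁)/2 = 0.566.
θ₂ = 360° × 11/29.53 = 134.1°, f₂ = (1 − cos θ₂)/2 = 0.848.
Change = f₂ − f₁ = +0.282 → +28 percentage points.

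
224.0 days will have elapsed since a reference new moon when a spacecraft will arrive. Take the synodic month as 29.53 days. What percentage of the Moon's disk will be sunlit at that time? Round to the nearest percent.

Reduce mod P: 224.0 − 7×29.53 = 17.29 d into the current lunation.
Phase angle: θ = 360°·(17.29 d)/(29.53 d) = 210.8°.
With cos θ = (-0.859), the lit fraction is (1 − (-0.859))/2 ≈ 0.930, so 93%.

93%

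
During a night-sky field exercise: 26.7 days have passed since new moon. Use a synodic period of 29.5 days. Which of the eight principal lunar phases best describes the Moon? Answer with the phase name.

waning crescent

At 26.7/29.5 of the cycle, θ ≈ 326° — the waning crescent range.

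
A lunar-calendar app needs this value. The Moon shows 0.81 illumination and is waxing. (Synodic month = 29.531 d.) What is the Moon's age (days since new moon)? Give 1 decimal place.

From f = (1 − cos θ)/2: cos θ = 1 − 2×0.81 = -0.620; arccos → 128.3°.
Before full moon the principal value applies: θ = 128.3°.
At 360°/29.531 d per day, 128.3° corresponds to 10.53 days.

10.5 days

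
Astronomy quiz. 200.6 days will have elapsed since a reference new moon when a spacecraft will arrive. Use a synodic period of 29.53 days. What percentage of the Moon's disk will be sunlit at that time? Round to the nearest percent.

Reduce mod P: 200.6 − 6×29.53 = 23.42 d into the current lunation.
Elongation θ = 360° × 23.42/29.53 ≈ 285.5°.
cos 285.5° = 0.267, so f = (1 − 0.267)/2 = 0.366, so 37%.

37%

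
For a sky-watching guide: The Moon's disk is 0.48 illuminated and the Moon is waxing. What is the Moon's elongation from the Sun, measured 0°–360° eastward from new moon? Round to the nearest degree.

Invert f = (1 − cos θ)/2 to get cos θ = 1 − 2(0.48) = 0.040, hence θ₀ = arccos 0.040 = 87.7°.
Waxing ⇒ before full, so θ = 87.7°.

88°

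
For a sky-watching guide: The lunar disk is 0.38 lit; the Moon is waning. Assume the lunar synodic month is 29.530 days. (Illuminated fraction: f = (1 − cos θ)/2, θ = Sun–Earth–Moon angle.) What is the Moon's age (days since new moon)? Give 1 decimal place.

23.3 days

Invert f = (1 − cos θ)/2 to get cos θ = 1 − 2(0.38) = 0.240, hence θ₀ = arccos 0.240 = 76.1°.
Waning ⇒ past full, so θ = 360° − 76.1° = 283.9°.
Age = 29.530 × 283.9°/360° ≈ 23.29 days.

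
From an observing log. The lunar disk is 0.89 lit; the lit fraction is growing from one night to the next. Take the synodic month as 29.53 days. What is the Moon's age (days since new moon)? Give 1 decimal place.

11.6 days

From f = (1 − cos θ)/2: cos θ = 1 − 2×0.89 = -0.780; arccos → 141.3°.
Waxing ⇒ before full, so θ = 141.3°.
That fraction of the synodic month is 141.3/360 × 29.53 d ≈ 11.59 d.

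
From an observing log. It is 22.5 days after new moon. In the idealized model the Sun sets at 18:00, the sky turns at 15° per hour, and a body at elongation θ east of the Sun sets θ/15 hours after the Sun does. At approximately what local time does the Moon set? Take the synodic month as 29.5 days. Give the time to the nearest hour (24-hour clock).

The Moon has covered 22.5/29.5 of its cycle, so θ ≈ 360° × 22.5/29.5 = 274.6°.
The Moon trails the Sun by θ/15 = 274.6/15 ≈ 18.31 hours.
18:00 + 18.31 h ≈ 12:18 → 12:00 to the nearest hour.

12:00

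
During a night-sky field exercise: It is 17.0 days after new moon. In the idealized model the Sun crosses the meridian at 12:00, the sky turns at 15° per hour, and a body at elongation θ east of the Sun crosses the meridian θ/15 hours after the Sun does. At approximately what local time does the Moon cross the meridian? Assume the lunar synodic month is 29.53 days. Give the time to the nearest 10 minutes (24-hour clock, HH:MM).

01:50

Phase angle: θ = 360°·(17.0 d)/(29.53 d) = 207.2°.
At 15° of sky rotation per hour, 207.2° corresponds to a 13.82 h lag.
12:00 + 13.816 h ≈ 01:49 → 01:50 to the nearest ten minutes.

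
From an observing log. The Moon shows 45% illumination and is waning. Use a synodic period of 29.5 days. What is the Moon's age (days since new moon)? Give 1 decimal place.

Invert f = (1 − cos θ)/2 to get cos θ = 1 − 2(0.45) = 0.100, hence θ₀ = arccos 0.100 = 84.3°.
Since the Moon is past full (waning), take the reflex angle: θ = 360° − 84.3° = 275.7°.
That fraction of the synodic month is 275.7/360 × 29.5 d ≈ 22.60 d.

22.6 days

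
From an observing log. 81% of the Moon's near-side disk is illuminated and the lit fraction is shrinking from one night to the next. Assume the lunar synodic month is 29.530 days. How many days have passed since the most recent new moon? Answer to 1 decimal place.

Invert f = (1 − cos θ)/2 to get cos θ = 1 − 2(0.81) = -0.620, hence θ₀ = arccos -0.620 = 128.3°.
Waning ⇒ past full, so θ = 360° − 128.3° = 231.7°.
That fraction of the synodic month is 231.7/360 × 29.530 d ≈ 19.00 d.

19.0 days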